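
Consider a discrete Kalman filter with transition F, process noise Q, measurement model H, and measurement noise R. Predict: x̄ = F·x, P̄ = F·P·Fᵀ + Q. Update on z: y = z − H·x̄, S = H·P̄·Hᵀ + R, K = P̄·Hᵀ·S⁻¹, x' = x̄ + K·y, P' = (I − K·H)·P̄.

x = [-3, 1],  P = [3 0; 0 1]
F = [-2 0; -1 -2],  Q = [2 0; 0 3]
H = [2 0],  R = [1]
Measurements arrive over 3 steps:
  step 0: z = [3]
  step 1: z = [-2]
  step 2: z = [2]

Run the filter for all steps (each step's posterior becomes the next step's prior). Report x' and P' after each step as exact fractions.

step 0: x̄ = F·x = [6, 1]
step 0: P̄ = F·P·Fᵀ + Q = [14 6; 6 10]
step 0: y = z − H·x̄ = [-9]
step 0: S = H·P̄·Hᵀ + R = [57]
step 0: K = P̄·Hᵀ·S⁻¹ = [28/57; 4/19]
step 0: x' = x̄ + K·y = [30/19, -17/19]
step 0: P' = (I − K·H)·P̄ = [14/57 2/19; 2/19 142/19]
step 1: x̄ = F·x = [-60/19, 4/19]
step 1: P̄ = F·P·Fᵀ + Q = [170/57 52/57; 52/57 1913/57]
step 1: y = z − H·x̄ = [82/19]
step 1: S = H·P̄·Hᵀ + R = [737/57]
step 1: K = P̄·Hᵀ·S⁻¹ = [340/737; 104/737]
step 1: x' = x̄ + K·y = [-860/737, 604/737]
step 1: P' = (I − K·H)·P̄ = [170/737 52/737; 52/737 24545/737]
step 2: x̄ = F·x = [1720/737, -348/737]
step 2: P̄ = F·P·Fᵀ + Q = [2154/737 548/737; 548/737 100769/737]
step 2: y = z − H·x̄ = [-1966/737]
step 2: S = H·P̄·Hᵀ + R = [9353/737]
step 2: K = P̄·Hᵀ·S⁻¹ = [4308/9353; 1096/9353]
step 2: x' = x̄ + K·y = [10336/9353, -7340/9353]
step 2: P' = (I − K·H)·P̄ = [2154/9353 548/9353; 548/9353 1277193/9353]

step 0: x' = [30/19, -17/19], P' = [14/57 2/19; 2/19 142/19]
step 1: x' = [-860/737, 604/737], P' = [170/737 52/737; 52/737 24545/737]
step 2: x' = [10336/9353, -7340/9353], P' = [2154/9353 548/9353; 548/9353 1277193/9353]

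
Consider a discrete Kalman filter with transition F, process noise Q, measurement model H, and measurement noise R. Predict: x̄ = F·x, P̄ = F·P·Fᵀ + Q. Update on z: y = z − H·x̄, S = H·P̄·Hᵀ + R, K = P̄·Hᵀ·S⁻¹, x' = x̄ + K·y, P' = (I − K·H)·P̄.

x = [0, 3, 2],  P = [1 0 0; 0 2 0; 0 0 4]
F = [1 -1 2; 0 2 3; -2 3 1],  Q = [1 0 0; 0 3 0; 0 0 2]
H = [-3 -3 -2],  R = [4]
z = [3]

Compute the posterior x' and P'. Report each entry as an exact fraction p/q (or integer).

x̄ = F·x = [1, 12, 11]
P̄ = F·P·Fᵀ + Q = [20 20 0; 20 47 24; 0 24 28]
y = z − H·x̄ = [64]
S = H·P̄·Hᵀ + R = [1367]
K = P̄·Hᵀ·S⁻¹ = [-120/1367; -249/1367; -128/1367]
x' = x̄ + K·y = [-6313/1367, 468/1367, 6845/1367]
P' = (I − K·H)·P̄ = [12940/1367 -2540/1367 -15360/1367; -2540/1367 2248/1367 936/1367; -15360/1367 936/1367 21892/1367]

x' = [-6313/1367, 468/1367, 6845/1367]
P' = [12940/1367 -2540/1367 -15360/1367; -2540/1367 2248/1367 936/1367; -15360/1367 936/1367 21892/1367]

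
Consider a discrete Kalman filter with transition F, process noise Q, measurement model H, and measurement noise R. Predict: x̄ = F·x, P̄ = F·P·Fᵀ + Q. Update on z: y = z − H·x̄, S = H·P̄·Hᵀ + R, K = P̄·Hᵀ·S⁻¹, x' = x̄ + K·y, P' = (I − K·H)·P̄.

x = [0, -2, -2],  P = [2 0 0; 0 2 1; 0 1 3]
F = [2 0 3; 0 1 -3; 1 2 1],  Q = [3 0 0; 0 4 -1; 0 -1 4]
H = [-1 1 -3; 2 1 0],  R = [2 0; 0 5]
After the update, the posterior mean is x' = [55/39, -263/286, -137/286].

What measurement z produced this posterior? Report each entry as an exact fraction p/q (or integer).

z = [-1, 2]

x̄ = F·x = [-6, 4, -6]
P̄ = F·P·Fᵀ + Q = [38 -24 19; -24 27 -11; 19 -11 21]
S = H·P̄·Hᵀ + R = [484 -154; -154 88]
K = P̄·Hᵀ·S⁻¹ = [-56/429 311/858; 63/286 21/143; -61/286 -19/286]
x' − x̄ = [289/39, -1407/286, 1579/286] = K·y
y = (KᵀK)⁻¹·Kᵀ·(x' − x̄) = [-29, 10]
z = y + H·x̄ = [-29, 10] + [28, -8] = [-1, 2]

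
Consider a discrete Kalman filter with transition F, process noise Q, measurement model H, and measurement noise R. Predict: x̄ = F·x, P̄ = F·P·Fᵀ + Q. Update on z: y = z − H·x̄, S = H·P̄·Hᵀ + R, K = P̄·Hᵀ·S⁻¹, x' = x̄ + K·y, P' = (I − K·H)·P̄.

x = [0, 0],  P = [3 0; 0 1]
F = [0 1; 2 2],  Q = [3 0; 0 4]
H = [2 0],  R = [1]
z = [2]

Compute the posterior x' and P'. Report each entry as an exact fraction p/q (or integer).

x̄ = F·x = [0, 0]
P̄ = F·P·Fᵀ + Q = [4 2; 2 20]
y = z − H·x̄ = [2]
S = H·P̄·Hᵀ + R = [17]
K = P̄·Hᵀ·S⁻¹ = [8/17; 4/17]
x' = x̄ + K·y = [16/17, 8/17]
P' = (I − K·H)·P̄ = [4/17 2/17; 2/17 324/17]

x' = [16/17, 8/17]
P' = [4/17 2/17; 2/17 324/17]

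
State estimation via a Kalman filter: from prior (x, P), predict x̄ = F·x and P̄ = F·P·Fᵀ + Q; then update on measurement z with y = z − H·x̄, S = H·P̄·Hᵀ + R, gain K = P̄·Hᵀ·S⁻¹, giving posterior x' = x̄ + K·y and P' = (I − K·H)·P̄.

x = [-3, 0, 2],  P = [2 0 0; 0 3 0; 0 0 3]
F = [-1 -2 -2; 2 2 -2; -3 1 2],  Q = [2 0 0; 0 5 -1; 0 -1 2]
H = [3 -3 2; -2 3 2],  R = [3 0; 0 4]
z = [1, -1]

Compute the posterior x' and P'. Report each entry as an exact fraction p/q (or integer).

x' = [-59523/248395, -130471/248395, 56498/248395]
P' = [2750324/248395 2261368/248395 -740304/248395; 2261368/248395 1907076/248395 -599328/248395; -740304/248395 -599328/248395 305094/248395]

x̄ = F·x = [-1, -10, 13]
P̄ = F·P·Fᵀ + Q = [28 -4 -12; -4 37 -19; -12 -19 35]
y = z − H·x̄ = [-52, 1]
S = H·P̄·Hᵀ + R = [884 -445; -445 505]
K = P̄·Hᵀ·S⁻¹ = [-916/49679 -49288/248395; -9052/49679 -41/248395; 12484/49679 73203/248395]
x' = x̄ + K·y = [-59523/248395, -130471/248395, 56498/248395]
P' = (I − K·H)·P̄ = [2750324/248395 2261368/248395 -740304/248395; 2261368/248395 1907076/248395 -599328/248395; -740304/248395 -599328/248395 305094/248395]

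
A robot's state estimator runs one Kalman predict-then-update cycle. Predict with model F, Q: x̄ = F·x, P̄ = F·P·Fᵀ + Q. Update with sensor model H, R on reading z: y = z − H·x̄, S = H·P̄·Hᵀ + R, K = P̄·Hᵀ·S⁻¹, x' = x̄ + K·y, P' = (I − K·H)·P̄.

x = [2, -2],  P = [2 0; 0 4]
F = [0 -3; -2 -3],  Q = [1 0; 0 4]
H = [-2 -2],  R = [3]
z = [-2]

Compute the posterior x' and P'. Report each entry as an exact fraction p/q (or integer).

x' = [1742/631, -1090/631]
P' = [2031/631 -1812/631; -1812/631 2064/631]

x̄ = F·x = [6, 2]
P̄ = F·P·Fᵀ + Q = [37 36; 36 48]
y = z − H·x̄ = [14]
S = H·P̄·Hᵀ + R = [631]
K = P̄·Hᵀ·S⁻¹ = [-146/631; -168/631]
x' = x̄ + K·y = [1742/631, -1090/631]
P' = (I − K·H)·P̄ = [2031/631 -1812/631; -1812/631 2064/631]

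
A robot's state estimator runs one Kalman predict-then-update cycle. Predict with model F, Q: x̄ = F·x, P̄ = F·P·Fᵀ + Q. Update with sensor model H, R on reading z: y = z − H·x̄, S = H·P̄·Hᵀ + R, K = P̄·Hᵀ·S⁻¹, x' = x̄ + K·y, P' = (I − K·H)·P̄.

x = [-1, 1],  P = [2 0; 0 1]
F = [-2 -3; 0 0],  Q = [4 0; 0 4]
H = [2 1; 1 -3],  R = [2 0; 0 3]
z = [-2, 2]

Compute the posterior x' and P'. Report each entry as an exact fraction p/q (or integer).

x̄ = F·x = [-1, 0]
P̄ = F·P·Fᵀ + Q = [21 0; 0 4]
y = z − H·x̄ = [0, 3]
S = H·P̄·Hᵀ + R = [90 30; 30 60]
K = P̄·Hᵀ·S⁻¹ = [21/50 7/50; 2/15 -4/15]
x' = x̄ + K·y = [-29/50, -4/5]
P' = (I − K·H)·P̄ = [21/50 0; 0 4/15]

x' = [-29/50, -4/5]
P' = [21/50 0; 0 4/15]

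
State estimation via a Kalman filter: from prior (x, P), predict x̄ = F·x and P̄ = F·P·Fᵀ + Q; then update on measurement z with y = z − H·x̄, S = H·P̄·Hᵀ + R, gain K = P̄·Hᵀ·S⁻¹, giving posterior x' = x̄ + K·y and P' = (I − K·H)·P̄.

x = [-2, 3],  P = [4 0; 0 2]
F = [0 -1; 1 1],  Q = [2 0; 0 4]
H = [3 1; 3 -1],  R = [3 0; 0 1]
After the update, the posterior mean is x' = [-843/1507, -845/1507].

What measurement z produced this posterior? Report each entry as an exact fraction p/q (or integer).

x̄ = F·x = [-3, 1]
P̄ = F·P·Fᵀ + Q = [4 -2; -2 10]
S = H·P̄·Hᵀ + R = [37 26; 26 59]
K = P̄·Hᵀ·S⁻¹ = [226/1507 258/1507; 652/1507 -696/1507]
x' − x̄ = [3678/1507, -2352/1507] = K·y
y = (KᵀK)⁻¹·Kᵀ·(x' − x̄) = [6, 9]
z = y + H·x̄ = [6, 9] + [-8, -10] = [-2, -1]

z = [-2, -1]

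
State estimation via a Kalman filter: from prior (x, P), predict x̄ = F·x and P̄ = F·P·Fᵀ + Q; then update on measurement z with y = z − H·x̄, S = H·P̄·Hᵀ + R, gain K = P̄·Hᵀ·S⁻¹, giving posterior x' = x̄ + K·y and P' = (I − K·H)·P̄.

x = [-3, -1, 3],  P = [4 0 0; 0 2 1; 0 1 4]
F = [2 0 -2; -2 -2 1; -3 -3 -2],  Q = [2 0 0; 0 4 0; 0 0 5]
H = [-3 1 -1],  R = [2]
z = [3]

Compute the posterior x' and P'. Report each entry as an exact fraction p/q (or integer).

x' = [-1116/473, 2961/473, 4814/473]
P' = [1682/473 -2380/473 -7186/473; -2380/473 9763/473 16785/473; -7186/473 16785/473 38447/473]

x̄ = F·x = [-12, 11, 6]
P̄ = F·P·Fᵀ + Q = [34 -20 -2; -20 28 29; -2 29 87]
y = z − H·x̄ = [-38]
S = H·P̄·Hᵀ + R = [473]
K = P̄·Hᵀ·S⁻¹ = [-120/473; 59/473; -52/473]
x' = x̄ + K·y = [-1116/473, 2961/473, 4814/473]
P' = (I − K·H)·P̄ = [1682/473 -2380/473 -7186/473; -2380/473 9763/473 16785/473; -7186/473 16785/473 38447/473]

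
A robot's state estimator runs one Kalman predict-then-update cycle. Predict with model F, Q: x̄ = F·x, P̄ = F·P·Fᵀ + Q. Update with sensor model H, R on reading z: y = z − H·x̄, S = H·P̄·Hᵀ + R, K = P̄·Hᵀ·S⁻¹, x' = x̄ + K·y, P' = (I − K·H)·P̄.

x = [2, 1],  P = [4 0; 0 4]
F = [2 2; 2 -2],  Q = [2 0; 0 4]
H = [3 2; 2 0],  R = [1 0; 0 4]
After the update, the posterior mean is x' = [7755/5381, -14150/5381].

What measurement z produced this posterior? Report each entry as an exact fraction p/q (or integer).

x̄ = F·x = [6, 2]
P̄ = F·P·Fᵀ + Q = [34 0; 0 36]
S = H·P̄·Hᵀ + R = [451 204; 204 140]
K = P̄·Hᵀ·S⁻¹ = [102/5381 2465/5381; 2520/5381 -3672/5381]
x' − x̄ = [-24531/5381, -24912/5381] = K·y
y = (KᵀK)⁻¹·Kᵀ·(x' − x̄) = [-23, -9]
z = y + H·x̄ = [-23, -9] + [22, 12] = [-1, 3]

z = [-1, 3]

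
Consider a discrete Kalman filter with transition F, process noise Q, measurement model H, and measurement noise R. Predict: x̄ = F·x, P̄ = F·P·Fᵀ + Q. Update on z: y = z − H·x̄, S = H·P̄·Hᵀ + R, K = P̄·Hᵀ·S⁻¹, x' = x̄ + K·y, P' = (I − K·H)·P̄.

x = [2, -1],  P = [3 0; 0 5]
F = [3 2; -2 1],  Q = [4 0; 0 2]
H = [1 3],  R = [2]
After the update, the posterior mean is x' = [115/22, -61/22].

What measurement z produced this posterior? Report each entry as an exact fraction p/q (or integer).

x̄ = F·x = [4, -5]
P̄ = F·P·Fᵀ + Q = [51 -8; -8 19]
S = H·P̄·Hᵀ + R = [176]
K = P̄·Hᵀ·S⁻¹ = [27/176; 49/176]
x' − x̄ = [27/22, 49/22] = K·y
y = (KᵀK)⁻¹·Kᵀ·(x' − x̄) = [8]
z = y + H·x̄ = [8] + [-11] = [-3]

z = [-3]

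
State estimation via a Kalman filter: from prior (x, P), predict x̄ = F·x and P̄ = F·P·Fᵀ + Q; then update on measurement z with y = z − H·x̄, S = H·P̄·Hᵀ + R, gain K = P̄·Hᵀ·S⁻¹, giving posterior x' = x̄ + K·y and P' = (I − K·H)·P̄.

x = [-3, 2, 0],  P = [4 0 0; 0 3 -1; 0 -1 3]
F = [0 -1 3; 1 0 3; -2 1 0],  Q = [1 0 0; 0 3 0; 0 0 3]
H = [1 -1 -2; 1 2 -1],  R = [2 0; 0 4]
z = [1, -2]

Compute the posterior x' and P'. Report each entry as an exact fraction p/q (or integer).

x̄ = F·x = [-2, -3, 8]
P̄ = F·P·Fᵀ + Q = [37 30 -6; 30 34 -11; -6 -11 22]
y = z − H·x̄ = [16, 14]
S = H·P̄·Hᵀ + R = [81 94; 94 375]
K = P̄·Hᵀ·S⁻¹ = [-2557/21539 6557/21539; -3496/21539 7137/21539; -9925/21539 -384/21539]
x' = x̄ + K·y = [7808/21539, -20635/21539, 8136/21539]
P' = (I − K·H)·P̄ = [170155/21539 -22517/21539 98893/21539; -22517/21539 17321/21539 -16423/21539; 98893/21539 -16423/21539 67583/21539]

x' = [7808/21539, -20635/21539, 8136/21539]
P' = [170155/21539 -22517/21539 98893/21539; -22517/21539 17321/21539 -16423/21539; 98893/21539 -16423/21539 67583/21539]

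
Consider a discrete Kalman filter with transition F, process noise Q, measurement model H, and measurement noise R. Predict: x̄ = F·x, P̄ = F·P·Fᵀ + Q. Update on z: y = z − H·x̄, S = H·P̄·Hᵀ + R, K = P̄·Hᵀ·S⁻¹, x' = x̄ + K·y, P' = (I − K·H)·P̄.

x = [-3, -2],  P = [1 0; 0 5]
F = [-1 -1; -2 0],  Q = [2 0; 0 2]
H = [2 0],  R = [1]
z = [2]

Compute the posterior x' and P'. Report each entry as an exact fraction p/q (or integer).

x' = [37/33, 166/33]
P' = [8/33 2/33; 2/33 182/33]

x̄ = F·x = [5, 6]
P̄ = F·P·Fᵀ + Q = [8 2; 2 6]
y = z − H·x̄ = [-8]
S = H·P̄·Hᵀ + R = [33]
K = P̄·Hᵀ·S⁻¹ = [16/33; 4/33]
x' = x̄ + K·y = [37/33, 166/33]
P' = (I − K·H)·P̄ = [8/33 2/33; 2/33 182/33]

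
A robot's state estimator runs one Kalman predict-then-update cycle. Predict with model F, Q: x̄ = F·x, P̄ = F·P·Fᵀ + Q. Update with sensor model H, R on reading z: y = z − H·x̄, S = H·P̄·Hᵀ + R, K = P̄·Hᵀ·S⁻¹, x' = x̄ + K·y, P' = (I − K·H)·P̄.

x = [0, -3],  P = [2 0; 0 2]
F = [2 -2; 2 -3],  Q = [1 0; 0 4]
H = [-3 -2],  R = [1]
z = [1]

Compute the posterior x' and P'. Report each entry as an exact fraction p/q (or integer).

x' = [-283/514, 93/257]
P' = [457/514 -320/257; -320/257 510/257]

x̄ = F·x = [6, 9]
P̄ = F·P·Fᵀ + Q = [17 20; 20 30]
y = z − H·x̄ = [37]
S = H·P̄·Hᵀ + R = [514]
K = P̄·Hᵀ·S⁻¹ = [-91/514; -60/257]
x' = x̄ + K·y = [-283/514, 93/257]
P' = (I − K·H)·P̄ = [457/514 -320/257; -320/257 510/257]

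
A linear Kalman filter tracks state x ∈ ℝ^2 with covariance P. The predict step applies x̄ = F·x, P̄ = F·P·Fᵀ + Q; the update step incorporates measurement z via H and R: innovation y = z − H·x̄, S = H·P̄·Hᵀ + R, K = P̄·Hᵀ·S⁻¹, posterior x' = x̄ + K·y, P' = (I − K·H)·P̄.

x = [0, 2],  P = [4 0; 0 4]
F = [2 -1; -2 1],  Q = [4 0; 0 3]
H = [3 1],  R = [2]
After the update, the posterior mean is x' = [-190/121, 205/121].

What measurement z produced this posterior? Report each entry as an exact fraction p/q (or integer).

z = [-3]

x̄ = F·x = [-2, 2]
P̄ = F·P·Fᵀ + Q = [24 -20; -20 23]
S = H·P̄·Hᵀ + R = [121]
K = P̄·Hᵀ·S⁻¹ = [52/121; -37/121]
x' − x̄ = [52/121, -37/121] = K·y
y = (KᵀK)⁻¹·Kᵀ·(x' − x̄) = [1]
z = y + H·x̄ = [1] + [-4] = [-3]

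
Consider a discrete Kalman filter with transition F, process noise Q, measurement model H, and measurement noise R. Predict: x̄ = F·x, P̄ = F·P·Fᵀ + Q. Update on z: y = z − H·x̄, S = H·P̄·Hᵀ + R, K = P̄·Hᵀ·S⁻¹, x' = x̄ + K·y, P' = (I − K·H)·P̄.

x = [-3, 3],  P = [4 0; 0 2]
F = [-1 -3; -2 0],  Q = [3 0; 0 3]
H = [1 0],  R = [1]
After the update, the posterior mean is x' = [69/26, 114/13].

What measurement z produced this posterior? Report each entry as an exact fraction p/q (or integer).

z = [3]

x̄ = F·x = [-6, 6]
P̄ = F·P·Fᵀ + Q = [25 8; 8 19]
S = H·P̄·Hᵀ + R = [26]
K = P̄·Hᵀ·S⁻¹ = [25/26; 4/13]
x' − x̄ = [225/26, 36/13] = K·y
y = (KᵀK)⁻¹·Kᵀ·(x' − x̄) = [9]
z = y + H·x̄ = [9] + [-6] = [3]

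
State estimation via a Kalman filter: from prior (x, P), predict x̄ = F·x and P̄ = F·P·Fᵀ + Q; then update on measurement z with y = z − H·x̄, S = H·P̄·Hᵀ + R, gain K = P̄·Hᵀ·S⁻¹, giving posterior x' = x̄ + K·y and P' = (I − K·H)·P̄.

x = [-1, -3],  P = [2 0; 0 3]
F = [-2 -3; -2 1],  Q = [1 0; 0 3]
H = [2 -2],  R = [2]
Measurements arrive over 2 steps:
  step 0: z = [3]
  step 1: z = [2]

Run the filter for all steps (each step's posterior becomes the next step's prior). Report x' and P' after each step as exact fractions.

step 0: x' = [18/5, 2], P' = [1042/105 67/7; 67/7 68/7]
step 1: x' = [-25464/11195, -36344/11195], P' = [245311/33585 224926/33585; 224926/33585 221281/33585]

step 0: x̄ = F·x = [11, -1]
step 0: P̄ = F·P·Fᵀ + Q = [36 -1; -1 14]
step 0: y = z − H·x̄ = [-21]
step 0: S = H·P̄·Hᵀ + R = [210]
step 0: K = P̄·Hᵀ·S⁻¹ = [37/105; -1/7]
step 0: x' = x̄ + K·y = [18/5, 2]
step 0: P' = (I − K·H)·P̄ = [1042/105 67/7; 67/7 68/7]
step 1: x̄ = F·x = [-66/5, -26/5]
step 1: P̄ = F·P·Fᵀ + Q = [25513/105 5128/105; 5128/105 1483/105]
step 1: y = z − H·x̄ = [18]
step 1: S = H·P̄·Hᵀ + R = [4478/7]
step 1: K = P̄·Hᵀ·S⁻¹ = [1359/2239; 243/2239]
step 1: x' = x̄ + K·y = [-25464/11195, -36344/11195]
step 1: P' = (I − K·H)·P̄ = [245311/33585 224926/33585; 224926/33585 221281/33585]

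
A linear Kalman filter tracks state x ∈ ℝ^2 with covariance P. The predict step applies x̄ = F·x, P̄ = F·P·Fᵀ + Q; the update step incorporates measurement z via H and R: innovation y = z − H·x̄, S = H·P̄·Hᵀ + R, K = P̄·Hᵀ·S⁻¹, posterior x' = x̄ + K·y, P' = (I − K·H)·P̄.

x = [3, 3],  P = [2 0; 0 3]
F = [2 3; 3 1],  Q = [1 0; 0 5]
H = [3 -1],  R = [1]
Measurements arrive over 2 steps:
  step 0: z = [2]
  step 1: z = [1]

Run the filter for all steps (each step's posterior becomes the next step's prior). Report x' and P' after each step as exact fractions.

step 0: x' = [226/75, 1553/225], P' = [59/25 502/75; 502/75 4481/225]
step 1: x' = [388287/367226, 391701/183613], P' = [407051/367226 536049/183613; 536049/183613 1568065/183613]

step 0: x̄ = F·x = [15, 12]
step 0: P̄ = F·P·Fᵀ + Q = [36 21; 21 26]
step 0: y = z − H·x̄ = [-31]
step 0: S = H·P̄·Hᵀ + R = [225]
step 0: K = P̄·Hᵀ·S⁻¹ = [29/75; 37/225]
step 0: x' = x̄ + K·y = [226/75, 1553/225]
step 0: P' = (I − K·H)·P̄ = [59/25 502/75; 502/75 4481/225]
step 1: x̄ = F·x = [401/15, 3587/225]
step 1: P̄ = F·P·Fᵀ + Q = [270 2213/15; 2213/15 19421/225]
step 1: y = z − H·x̄ = [-14233/225]
step 1: S = H·P̄·Hᵀ + R = [367226/225]
step 1: K = P̄·Hᵀ·S⁻¹ = [149055/367226; 40082/183613]
step 1: x' = x̄ + K·y = [388287/367226, 391701/183613]
step 1: P' = (I − K·H)·P̄ = [407051/367226 536049/183613; 536049/183613 1568065/183613]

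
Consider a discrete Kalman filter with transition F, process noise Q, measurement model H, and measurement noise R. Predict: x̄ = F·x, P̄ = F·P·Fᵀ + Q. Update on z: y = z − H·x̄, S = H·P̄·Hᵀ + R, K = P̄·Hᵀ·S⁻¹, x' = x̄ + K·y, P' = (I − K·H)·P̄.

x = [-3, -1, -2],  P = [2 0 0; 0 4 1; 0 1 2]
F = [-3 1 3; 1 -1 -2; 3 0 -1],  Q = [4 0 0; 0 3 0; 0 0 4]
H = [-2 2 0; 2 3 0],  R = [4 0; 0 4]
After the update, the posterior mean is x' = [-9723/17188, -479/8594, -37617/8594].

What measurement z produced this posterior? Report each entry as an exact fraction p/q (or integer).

z = [1, -2]

x̄ = F·x = [2, 2, -7]
P̄ = F·P·Fᵀ + Q = [50 -27 -25; -27 21 11; -25 11 24]
S = H·P̄·Hᵀ + R = [504 -20; -20 69]
K = P̄·Hᵀ·S⁻¹ = [-5123/17188 812/4297; 1701/8594 807/4297; 1157/8594 -891/4297]
x' − x̄ = [-44099/17188, -17667/8594, 22541/8594] = K·y
y = (KᵀK)⁻¹·Kᵀ·(x' − x̄) = [1, -12]
z = y + H·x̄ = [1, -12] + [0, 10] = [1, -2]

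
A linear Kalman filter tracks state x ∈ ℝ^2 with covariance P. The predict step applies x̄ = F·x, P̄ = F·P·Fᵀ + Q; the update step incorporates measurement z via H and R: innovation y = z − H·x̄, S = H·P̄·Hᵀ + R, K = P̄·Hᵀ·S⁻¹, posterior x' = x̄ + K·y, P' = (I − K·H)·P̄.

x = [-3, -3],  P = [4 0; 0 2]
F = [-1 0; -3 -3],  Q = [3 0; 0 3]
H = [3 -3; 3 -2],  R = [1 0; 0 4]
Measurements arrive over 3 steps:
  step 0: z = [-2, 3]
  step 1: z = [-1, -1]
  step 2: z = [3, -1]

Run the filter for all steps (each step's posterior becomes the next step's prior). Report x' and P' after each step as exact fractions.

step 0: x̄ = F·x = [3, 18]
step 0: P̄ = F·P·Fᵀ + Q = [7 12; 12 57]
step 0: y = z − H·x̄ = [43, 30]
step 0: S = H·P̄·Hᵀ + R = [361 225; 225 151]
step 0: K = P̄·Hᵀ·S⁻¹ = [-795/1943 1146/1943; -2835/3886 2217/3886]
step 0: x' = x̄ + K·y = [6024/1943, 14553/3886]
step 0: P' = (I − K·H)·P̄ = [5114/1943 5379/1943; 5379/1943 11703/3886]
step 1: x̄ = F·x = [-6024/1943, -79803/3886]
step 1: P̄ = F·P·Fᵀ + Q = [10943/1943 31479/1943; 31479/1943 402681/3886]
step 1: y = z − H·x̄ = [-207151/3886, -63674/1943]
step 1: S = H·P̄·Hᵀ + R = [2691745/3886 834345/1943; 834345/1943 533873/1943]
step 1: K = P̄·Hᵀ·S⁻¹ = [-7980306/23050345 2234181/4610069; -15307839/23050345 2122935/4610069]
step 1: x' = x̄ + K·y = [-12139629/23050345, -5200761/23050345]
step 1: P' = (I − K·H)·P̄ = [50003824/23050345 52663926/23050345; 52663926/23050345 57766539/23050345]
step 2: x̄ = F·x = [12139629/23050345, 10404234/4610069]
step 2: P̄ = F·P·Fᵀ + Q = [119154859/23050345 61600650/4610069; 61600650/4610069 397406994/4610069]
step 2: y = z − H·x̄ = [188795658/23050345, 44573108/23050345]
step 2: S = H·P̄·Hᵀ + R = [13434700306/23050345 8374554801/23050345; 8374554801/23050345 5416695991/23050345]
step 2: K = P̄·Hᵀ·S⁻¹ = [-39202426896/114467665141 55145827383/114467665141; -75552749946/114467665141 52354309116/114467665141]
step 2: x' = x̄ + K·y = [-154168281387/114467665141, -259245360426/114467665141]
step 2: P' = (I − K·H)·P̄ = [246718260796/114467665141 259785736428/114467665141; 259785736428/114467665141 284969986410/114467665141]

step 0: x' = [6024/1943, 14553/3886], P' = [5114/1943 5379/1943; 5379/1943 11703/3886]
step 1: x' = [-12139629/23050345, -5200761/23050345], P' = [50003824/23050345 52663926/23050345; 52663926/23050345 57766539/23050345]
step 2: x' = [-154168281387/114467665141, -259245360426/114467665141], P' = [246718260796/114467665141 259785736428/114467665141; 259785736428/114467665141 284969986410/114467665141]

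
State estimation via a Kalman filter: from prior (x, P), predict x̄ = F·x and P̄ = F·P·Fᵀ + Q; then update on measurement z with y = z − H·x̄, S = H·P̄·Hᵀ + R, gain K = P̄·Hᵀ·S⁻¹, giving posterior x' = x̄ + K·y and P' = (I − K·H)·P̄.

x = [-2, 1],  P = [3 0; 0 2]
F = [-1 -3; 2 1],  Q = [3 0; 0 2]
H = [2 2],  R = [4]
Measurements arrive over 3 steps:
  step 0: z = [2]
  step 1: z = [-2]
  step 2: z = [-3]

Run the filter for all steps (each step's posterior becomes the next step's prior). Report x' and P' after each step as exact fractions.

step 0: x' = [43/17, -31/17], P' = [264/17 -252/17; -252/17 256/17]
step 1: x' = [-2125/1199, 987/1199], P' = [10233/2398 -4329/1199; -4329/1199 4732/1199]
step 2: x' = [104045/194218, -202287/97109], P' = [427407/97109 -365004/97109; -365004/97109 397312/97109]

step 0: x̄ = F·x = [-1, -3]
step 0: P̄ = F·P·Fᵀ + Q = [24 -12; -12 16]
step 0: y = z − H·x̄ = [10]
step 0: S = H·P̄·Hᵀ + R = [68]
step 0: K = P̄·Hᵀ·S⁻¹ = [6/17; 2/17]
step 0: x' = x̄ + K·y = [43/17, -31/17]
step 0: P' = (I − K·H)·P̄ = [264/17 -252/17; -252/17 256/17]
step 1: x̄ = F·x = [50/17, 55/17]
step 1: P̄ = F·P·Fᵀ + Q = [1107/17 468/17; 468/17 338/17]
step 1: y = z − H·x̄ = [-244/17]
step 1: S = H·P̄·Hᵀ + R = [9592/17]
step 1: K = P̄·Hᵀ·S⁻¹ = [1575/4796; 403/2398]
step 1: x' = x̄ + K·y = [-2125/1199, 987/1199]
step 1: P' = (I − K·H)·P̄ = [10233/2398 -4329/1199; -4329/1199 4732/1199]
step 2: x̄ = F·x = [-76/109, -3263/1199]
step 2: P̄ = F·P·Fᵀ + Q = [4605/218 534/109; 534/109 10280/1199]
step 2: y = z − H·x̄ = [4601/1199]
step 2: S = H·P̄·Hᵀ + R = [194218/1199]
step 2: K = P̄·Hᵀ·S⁻¹ = [62403/194218; 16154/97109]
step 2: x' = x̄ + K·y = [104045/194218, -202287/97109]
step 2: P' = (I − K·H)·P̄ = [427407/97109 -365004/97109; -365004/97109 397312/97109]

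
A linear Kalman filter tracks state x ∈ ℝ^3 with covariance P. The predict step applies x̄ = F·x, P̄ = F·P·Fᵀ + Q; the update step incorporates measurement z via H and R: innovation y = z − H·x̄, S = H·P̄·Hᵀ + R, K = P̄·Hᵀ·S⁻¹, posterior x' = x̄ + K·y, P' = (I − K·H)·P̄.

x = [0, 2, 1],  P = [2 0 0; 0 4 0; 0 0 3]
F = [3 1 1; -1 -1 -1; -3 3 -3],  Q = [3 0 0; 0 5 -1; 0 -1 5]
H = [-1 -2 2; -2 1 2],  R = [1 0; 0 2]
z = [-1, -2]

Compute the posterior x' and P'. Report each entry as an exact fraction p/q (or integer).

x' = [20784/32977, -5860/32977, -10800/32977]
P' = [630983/98931 61536/32977 170136/32977; 61536/32977 28498/32977 54998/32977; 170136/32977 54998/32977 145706/32977]

x̄ = F·x = [3, -3, 3]
P̄ = F·P·Fᵀ + Q = [28 -13 -15; -13 14 2; -15 2 86]
y = z − H·x̄ = [-10, 1]
S = H·P̄·Hᵀ + R = [421 419; 419 652]
K = P̄·Hᵀ·S⁻¹ = [20617/98931 -28271/98931; -8536/32977 7711/32977; 11280/32977 3069/32977]
x' = x̄ + K·y = [20784/32977, -5860/32977, -10800/32977]
P' = (I − K·H)·P̄ = [630983/98931 61536/32977 170136/32977; 61536/32977 28498/32977 54998/32977; 170136/32977 54998/32977 145706/32977]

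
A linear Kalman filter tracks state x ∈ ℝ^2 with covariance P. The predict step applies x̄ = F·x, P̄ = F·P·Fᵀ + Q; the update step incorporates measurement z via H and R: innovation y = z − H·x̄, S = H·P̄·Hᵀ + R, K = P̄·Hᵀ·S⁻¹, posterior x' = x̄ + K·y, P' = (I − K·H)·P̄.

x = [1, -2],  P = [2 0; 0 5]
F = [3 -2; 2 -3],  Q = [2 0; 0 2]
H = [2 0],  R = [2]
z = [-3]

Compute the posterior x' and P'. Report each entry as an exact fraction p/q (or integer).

x' = [-113/81, -22/27]
P' = [40/81 14/27; 14/27 103/9]

x̄ = F·x = [7, 8]
P̄ = F·P·Fᵀ + Q = [40 42; 42 55]
y = z − H·x̄ = [-17]
S = H·P̄·Hᵀ + R = [162]
K = P̄·Hᵀ·S⁻¹ = [40/81; 14/27]
x' = x̄ + K·y = [-113/81, -22/27]
P' = (I − K·H)·P̄ = [40/81 14/27; 14/27 103/9]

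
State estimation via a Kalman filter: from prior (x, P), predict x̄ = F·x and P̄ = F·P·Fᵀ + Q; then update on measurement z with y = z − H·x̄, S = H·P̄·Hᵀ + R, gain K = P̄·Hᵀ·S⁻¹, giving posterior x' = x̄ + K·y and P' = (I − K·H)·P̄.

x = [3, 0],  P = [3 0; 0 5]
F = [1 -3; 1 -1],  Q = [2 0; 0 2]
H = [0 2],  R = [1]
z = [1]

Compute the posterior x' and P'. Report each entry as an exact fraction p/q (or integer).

x̄ = F·x = [3, 3]
P̄ = F·P·Fᵀ + Q = [50 18; 18 10]
y = z − H·x̄ = [-5]
S = H·P̄·Hᵀ + R = [41]
K = P̄·Hᵀ·S⁻¹ = [36/41; 20/41]
x' = x̄ + K·y = [-57/41, 23/41]
P' = (I − K·H)·P̄ = [754/41 18/41; 18/41 10/41]

x' = [-57/41, 23/41]
P' = [754/41 18/41; 18/41 10/41]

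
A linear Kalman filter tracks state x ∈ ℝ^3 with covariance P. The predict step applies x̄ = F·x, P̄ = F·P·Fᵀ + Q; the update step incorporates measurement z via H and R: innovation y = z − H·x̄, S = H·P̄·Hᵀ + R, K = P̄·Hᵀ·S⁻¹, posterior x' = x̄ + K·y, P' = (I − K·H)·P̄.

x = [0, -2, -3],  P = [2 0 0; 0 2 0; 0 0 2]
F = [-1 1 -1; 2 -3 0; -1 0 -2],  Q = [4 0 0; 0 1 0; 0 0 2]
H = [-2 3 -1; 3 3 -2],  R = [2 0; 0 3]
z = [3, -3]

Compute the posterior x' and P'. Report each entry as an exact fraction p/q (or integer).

x' = [45/209, 2093/627, 1392/209]
P' = [2254/3971 10238/11913 7386/3971; 10238/11913 25066/11913 16912/3971; 7386/3971 16912/3971 36528/3971]

x̄ = F·x = [1, 6, 6]
P̄ = F·P·Fᵀ + Q = [10 -10 6; -10 27 -4; 6 -4 12]
y = z − H·x̄ = [-7, -12]
S = H·P̄·Hᵀ + R = [465 219; 219 180]
K = P̄·Hᵀ·S⁻¹ = [-828/3971 2228/11913; 1993/11913 1480/11913; -282/3971 -54/3971]
x' = x̄ + K·y = [45/209, 2093/627, 1392/209]
P' = (I − K·H)·P̄ = [2254/3971 10238/11913 7386/3971; 10238/11913 25066/11913 16912/3971; 7386/3971 16912/3971 36528/3971]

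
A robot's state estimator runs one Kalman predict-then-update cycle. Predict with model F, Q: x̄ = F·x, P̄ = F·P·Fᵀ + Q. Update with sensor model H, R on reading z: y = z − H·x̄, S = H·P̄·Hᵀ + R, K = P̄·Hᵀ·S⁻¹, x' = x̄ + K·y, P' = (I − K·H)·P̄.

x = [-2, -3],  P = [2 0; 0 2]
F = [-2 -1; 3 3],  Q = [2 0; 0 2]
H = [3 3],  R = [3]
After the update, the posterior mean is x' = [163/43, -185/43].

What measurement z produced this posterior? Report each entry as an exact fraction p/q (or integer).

z = [-1]

x̄ = F·x = [7, -15]
P̄ = F·P·Fᵀ + Q = [12 -18; -18 38]
S = H·P̄·Hᵀ + R = [129]
K = P̄·Hᵀ·S⁻¹ = [-6/43; 20/43]
x' − x̄ = [-138/43, 460/43] = K·y
y = (KᵀK)⁻¹·Kᵀ·(x' − x̄) = [23]
z = y + H·x̄ = [23] + [-24] = [-1]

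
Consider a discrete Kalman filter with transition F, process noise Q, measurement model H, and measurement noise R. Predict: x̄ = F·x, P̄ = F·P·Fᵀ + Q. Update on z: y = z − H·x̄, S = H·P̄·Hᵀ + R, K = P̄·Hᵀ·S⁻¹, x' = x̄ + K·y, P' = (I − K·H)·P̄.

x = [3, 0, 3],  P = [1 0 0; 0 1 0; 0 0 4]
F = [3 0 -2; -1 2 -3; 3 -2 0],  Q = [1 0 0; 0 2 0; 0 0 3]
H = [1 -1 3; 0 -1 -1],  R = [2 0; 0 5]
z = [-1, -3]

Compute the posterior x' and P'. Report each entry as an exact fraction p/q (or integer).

x' = [41705/13009, 32372/13009, -5930/13009]
P' = [85254/13009 48571/13009 -11581/13009; 48571/13009 53297/13009 -362/13009; -11581/13009 -362/13009 5747/13009]

x̄ = F·x = [3, -12, 9]
P̄ = F·P·Fᵀ + Q = [26 21 9; 21 43 -7; 9 -7 16]
y = z − H·x̄ = [-43, -6]
S = H·P̄·Hᵀ + R = [269 -21; -21 50]
K = P̄·Hᵀ·S⁻¹ = [970/13009 -7398/13009; -2906/13009 -10587/13009; 3011/13009 -1077/13009]
x' = x̄ + K·y = [41705/13009, 32372/13009, -5930/13009]
P' = (I − K·H)·P̄ = [85254/13009 48571/13009 -11581/13009; 48571/13009 53297/13009 -362/13009; -11581/13009 -362/13009 5747/13009]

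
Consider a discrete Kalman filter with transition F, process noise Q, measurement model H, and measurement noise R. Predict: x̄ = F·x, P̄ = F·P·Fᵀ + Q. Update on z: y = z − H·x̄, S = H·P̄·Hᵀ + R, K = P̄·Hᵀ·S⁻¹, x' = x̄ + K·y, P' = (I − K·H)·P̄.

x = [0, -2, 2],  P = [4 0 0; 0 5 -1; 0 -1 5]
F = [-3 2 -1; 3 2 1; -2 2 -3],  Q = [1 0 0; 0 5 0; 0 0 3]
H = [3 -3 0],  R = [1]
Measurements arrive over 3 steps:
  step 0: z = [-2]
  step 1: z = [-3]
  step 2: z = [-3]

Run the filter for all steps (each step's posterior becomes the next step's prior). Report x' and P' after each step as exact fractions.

step 0: x' = [-6576/1531, -5552/1531, -12850/1531], P' = [32925/1531 32838/1531 38371/1531; 32838/1531 32921/1531 38289/1531; 38371/1531 38289/1531 86460/1531]
step 1: x' = [44007741/22152601, 66093655/22152601, 112765328/22152601], P' = [158656335/22152601 157975994/22152601 598021723/22152601; 157975994/22152601 159756883/22152601 596810913/22152601; 598021723/22152601 596810913/22152601 2731473587/22152601]
step 2: x' = [709510067514/280128786895, 198021255782/56025757379, 1439598537992/280128786895], P' = [896879326426/280128786895 177129021505/56025757379 2581708194328/280128786895; 177129021505/56025757379 181106769598/56025757379 510908390892/56025757379; 2581708194328/280128786895 510908390892/56025757379 12182900158554/280128786895]

step 0: x̄ = F·x = [-6, -2, -10]
step 0: P̄ = F·P·Fᵀ + Q = [66 -21 67; -21 62 -15; 67 -15 96]
step 0: y = z − H·x̄ = [10]
step 0: S = H·P̄·Hᵀ + R = [1531]
step 0: K = P̄·Hᵀ·S⁻¹ = [261/1531; -249/1531; 246/1531]
step 0: x' = x̄ + K·y = [-6576/1531, -5552/1531, -12850/1531]
step 0: P' = (I − K·H)·P̄ = [32925/1531 32838/1531 38371/1531; 32838/1531 32921/1531 38289/1531; 38371/1531 38289/1531 86460/1531]
step 1: x̄ = F·x = [21474/1531, -43682/1531, 40598/1531]
step 1: P̄ = F·P·Fᵀ + Q = [199014/1531 -481327/1531 376003/1531; -481327/1531 1299562/1531 -834807/1531; 376003/1531 -834807/1531 784397/1531]
step 1: y = z − H·x̄ = [-200061/1531]
step 1: S = H·P̄·Hᵀ + R = [22152601/1531]
step 1: K = P̄·Hᵀ·S⁻¹ = [2041023/22152601; -5342667/22152601; 3632430/22152601]
step 1: x' = x̄ + K·y = [44007741/22152601, 66093655/22152601, 112765328/22152601]
step 1: P' = (I − K·H)·P̄ = [158656335/22152601 157975994/22152601 598021723/22152601; 157975994/22152601 159756883/22152601 596810913/22152601; 598021723/22152601 596810913/22152601 2731473587/22152601]
step 2: x̄ = F·x = [-112601241/22152601, 376975861/22152601, -294124156/22152601]
step 2: P̄ = F·P·Fᵀ + Q = [4125735493/22152601 -7108483408/22152601 10009378012/22152601; -7108483408/22152601 12780257057/22152601 -17156861856/22152601; 10009378012/22152601 -17156861856/22152601 24674094726/22152601]
step 2: y = z − H·x̄ = [1402273503/22152601]
step 2: S = H·P̄·Hᵀ + R = [280128786895/22152601]
step 2: K = P̄·Hᵀ·S⁻¹ = [33702656703/280128786895; -11933244279/56025757379; 81498719604/280128786895]
step 2: x' = x̄ + K·y = [709510067514/280128786895, 198021255782/56025757379, 1439598537992/280128786895]
step 2: P' = (I − K·H)·P̄ = [896879326426/280128786895 177129021505/56025757379 2581708194328/280128786895; 177129021505/56025757379 181106769598/56025757379 510908390892/56025757379; 2581708194328/280128786895 510908390892/56025757379 12182900158554/280128786895]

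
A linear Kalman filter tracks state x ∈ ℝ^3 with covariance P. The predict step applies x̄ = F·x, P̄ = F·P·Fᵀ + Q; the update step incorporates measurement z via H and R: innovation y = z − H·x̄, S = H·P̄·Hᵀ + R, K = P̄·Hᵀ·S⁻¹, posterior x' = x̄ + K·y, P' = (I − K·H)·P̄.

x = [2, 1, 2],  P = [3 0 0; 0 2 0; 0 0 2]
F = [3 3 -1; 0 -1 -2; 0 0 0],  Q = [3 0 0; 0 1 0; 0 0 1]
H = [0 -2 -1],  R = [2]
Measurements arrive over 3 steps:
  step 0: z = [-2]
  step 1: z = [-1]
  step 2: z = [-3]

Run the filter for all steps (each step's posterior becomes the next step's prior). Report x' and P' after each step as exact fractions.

step 0: x' = [281/47, 29/47, 12/47], P' = [2334/47 -6/47 4/47; -6/47 33/47 -22/47; 4/47 -22/47 46/47]
step 1: x' = [17136/845, 193/845, 153/845], P' = [385562/845 291/845 -194/845; 291/845 528/845 -352/845; -194/845 -352/845 798/845]
step 2: x' = [947380/15163, 17445/15163, 3533/15163], P' = [62545747/15163 6189/15163 -4126/15163; 6189/15163 9471/15163 -6314/15163; -4126/15163 -6314/15163 14318/15163]

step 0: x̄ = F·x = [7, -5, 0]
step 0: P̄ = F·P·Fᵀ + Q = [50 -2 0; -2 11 0; 0 0 1]
step 0: y = z − H·x̄ = [-12]
step 0: S = H·P̄·Hᵀ + R = [47]
step 0: K = P̄·Hᵀ·S⁻¹ = [4/47; -22/47; -1/47]
step 0: x' = x̄ + K·y = [281/47, 29/47, 12/47]
step 0: P' = (I − K·H)·P̄ = [2334/47 -6/47 4/47; -6/47 33/47 -22/47; 4/47 -22/47 46/47]
step 1: x̄ = F·x = [918/47, -53/47, 0]
step 1: P̄ = F·P·Fᵀ + Q = [21490/47 97/47 0; 97/47 176/47 0; 0 0 1]
step 1: y = z − H·x̄ = [-153/47]
step 1: S = H·P̄·Hᵀ + R = [845/47]
step 1: K = P̄·Hᵀ·S⁻¹ = [-194/845; -352/845; -47/845]
step 1: x' = x̄ + K·y = [17136/845, 193/845, 153/845]
step 1: P' = (I − K·H)·P̄ = [385562/845 291/845 -194/845; 291/845 528/845 -352/845; -194/845 -352/845 798/845]
step 2: x̄ = F·x = [51834/845, -499/845, 0]
step 2: P̄ = F·P·Fᵀ + Q = [3486657/845 2063/845 0; 2063/845 3157/845 0; 0 0 1]
step 2: y = z − H·x̄ = [-3533/845]
step 2: S = H·P̄·Hᵀ + R = [15163/845]
step 2: K = P̄·Hᵀ·S⁻¹ = [-4126/15163; -6314/15163; -845/15163]
step 2: x' = x̄ + K·y = [947380/15163, 17445/15163, 3533/15163]
step 2: P' = (I − K·H)·P̄ = [62545747/15163 6189/15163 -4126/15163; 6189/15163 9471/15163 -6314/15163; -4126/15163 -6314/15163 14318/15163]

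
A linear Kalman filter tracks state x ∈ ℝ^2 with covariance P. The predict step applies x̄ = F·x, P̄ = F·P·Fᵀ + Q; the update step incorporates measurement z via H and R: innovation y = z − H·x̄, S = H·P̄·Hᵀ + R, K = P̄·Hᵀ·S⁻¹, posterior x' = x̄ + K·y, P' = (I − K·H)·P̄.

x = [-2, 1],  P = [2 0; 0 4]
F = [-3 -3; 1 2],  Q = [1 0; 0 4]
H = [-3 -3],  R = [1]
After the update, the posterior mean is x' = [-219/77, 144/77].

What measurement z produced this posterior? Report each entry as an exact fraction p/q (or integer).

z = [3]

x̄ = F·x = [3, 0]
P̄ = F·P·Fᵀ + Q = [55 -30; -30 22]
S = H·P̄·Hᵀ + R = [154]
K = P̄·Hᵀ·S⁻¹ = [-75/154; 12/77]
x' − x̄ = [-450/77, 144/77] = K·y
y = (KᵀK)⁻¹·Kᵀ·(x' − x̄) = [12]
z = y + H·x̄ = [12] + [-9] = [3]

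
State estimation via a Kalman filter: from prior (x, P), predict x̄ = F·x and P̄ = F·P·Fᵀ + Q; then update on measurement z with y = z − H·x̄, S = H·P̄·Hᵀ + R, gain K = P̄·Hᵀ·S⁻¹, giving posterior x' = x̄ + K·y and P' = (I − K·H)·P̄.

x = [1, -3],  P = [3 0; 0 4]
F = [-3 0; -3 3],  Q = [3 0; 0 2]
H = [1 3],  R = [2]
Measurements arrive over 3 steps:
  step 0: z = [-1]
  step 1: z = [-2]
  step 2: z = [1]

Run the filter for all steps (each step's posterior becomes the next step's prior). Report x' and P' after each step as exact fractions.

step 0: x' = [99/41, -48/41], P' = [11049/779 -3609/779; -3609/779 1351/779]
step 1: x' = [142269/624487, -468618/624487], P' = [2145738/624487 -632322/624487; -632322/624487 321821/624487]
step 2: x' = [676659747/485998526, -67919925/485998526], P' = [1669992927/485998526 -492535827/485998526; -492535827/485998526 250524571/485998526]

step 0: x̄ = F·x = [-3, -12]
step 0: P̄ = F·P·Fᵀ + Q = [30 27; 27 65]
step 0: y = z − H·x̄ = [38]
step 0: S = H·P̄·Hᵀ + R = [779]
step 0: K = P̄·Hᵀ·S⁻¹ = [111/779; 222/779]
step 0: x' = x̄ + K·y = [99/41, -48/41]
step 0: P' = (I − K·H)·P̄ = [11049/779 -3609/779; -3609/779 1351/779]
step 1: x̄ = F·x = [-297/41, -441/41]
step 1: P̄ = F·P·Fᵀ + Q = [101778/779 131922/779; 131922/779 178120/779]
step 1: y = z − H·x̄ = [1538/41]
step 1: S = H·P̄·Hᵀ + R = [2497948/779]
step 1: K = P̄·Hᵀ·S⁻¹ = [124386/624487; 333141/1248974]
step 1: x' = x̄ + K·y = [142269/624487, -468618/624487]
step 1: P' = (I − K·H)·P̄ = [2145738/624487 -632322/624487; -632322/624487 321821/624487]
step 2: x̄ = F·x = [-426807/624487, -1832661/624487]
step 2: P̄ = F·P·Fᵀ + Q = [21185103/624487 25002540/624487; 25002540/624487 34838801/624487]
step 2: y = z − H·x̄ = [6549277/624487]
step 2: S = H·P̄·Hᵀ + R = [485998526/624487]
step 2: K = P̄·Hᵀ·S⁻¹ = [96192723/485998526; 129518943/485998526]
step 2: x' = x̄ + K·y = [676659747/485998526, -67919925/485998526]
step 2: P' = (I − K·H)·P̄ = [1669992927/485998526 -492535827/485998526; -492535827/485998526 250524571/485998526]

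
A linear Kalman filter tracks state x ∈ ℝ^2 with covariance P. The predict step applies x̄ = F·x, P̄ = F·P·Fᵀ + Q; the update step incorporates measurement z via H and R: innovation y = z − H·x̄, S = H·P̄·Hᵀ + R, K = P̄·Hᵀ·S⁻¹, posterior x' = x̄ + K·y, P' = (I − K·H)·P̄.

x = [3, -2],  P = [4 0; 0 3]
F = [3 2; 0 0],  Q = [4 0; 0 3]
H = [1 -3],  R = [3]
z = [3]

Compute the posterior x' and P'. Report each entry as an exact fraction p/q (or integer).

x' = [153/41, 9/41]
P' = [780/41 234/41; 234/41 165/82]

x̄ = F·x = [5, 0]
P̄ = F·P·Fᵀ + Q = [52 0; 0 3]
y = z − H·x̄ = [-2]
S = H·P̄·Hᵀ + R = [82]
K = P̄·Hᵀ·S⁻¹ = [26/41; -9/82]
x' = x̄ + K·y = [153/41, 9/41]
P' = (I − K·H)·P̄ = [780/41 234/41; 234/41 165/82]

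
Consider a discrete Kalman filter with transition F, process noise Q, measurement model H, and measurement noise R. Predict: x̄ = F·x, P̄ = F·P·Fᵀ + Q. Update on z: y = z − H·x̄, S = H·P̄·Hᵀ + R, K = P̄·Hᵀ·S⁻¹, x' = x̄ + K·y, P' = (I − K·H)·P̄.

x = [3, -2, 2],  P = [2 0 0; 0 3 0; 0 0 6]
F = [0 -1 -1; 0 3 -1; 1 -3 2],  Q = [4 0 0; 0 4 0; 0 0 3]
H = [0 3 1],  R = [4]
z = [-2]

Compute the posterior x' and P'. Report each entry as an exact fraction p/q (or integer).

x' = [-36/53, -208/53, 506/53]
P' = [641/53 129/53 -403/53; 129/53 233/53 -603/53; -403/53 -603/53 5183/159]

x̄ = F·x = [0, -8, 13]
P̄ = F·P·Fᵀ + Q = [13 -3 -3; -3 37 -39; -3 -39 56]
y = z − H·x̄ = [9]
S = H·P̄·Hᵀ + R = [159]
K = P̄·Hᵀ·S⁻¹ = [-4/53; 24/53; -61/159]
x' = x̄ + K·y = [-36/53, -208/53, 506/53]
P' = (I − K·H)·P̄ = [641/53 129/53 -403/53; 129/53 233/53 -603/53; -403/53 -603/53 5183/159]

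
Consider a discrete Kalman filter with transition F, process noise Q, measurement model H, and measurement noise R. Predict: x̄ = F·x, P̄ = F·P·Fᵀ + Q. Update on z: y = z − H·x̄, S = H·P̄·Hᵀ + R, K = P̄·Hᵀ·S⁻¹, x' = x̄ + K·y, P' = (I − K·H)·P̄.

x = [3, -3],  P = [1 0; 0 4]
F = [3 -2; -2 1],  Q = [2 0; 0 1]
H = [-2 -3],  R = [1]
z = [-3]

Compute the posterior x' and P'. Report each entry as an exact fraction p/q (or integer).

x̄ = F·x = [15, -9]
P̄ = F·P·Fᵀ + Q = [27 -14; -14 9]
y = z − H·x̄ = [0]
S = H·P̄·Hᵀ + R = [22]
K = P̄·Hᵀ·S⁻¹ = [-6/11; 1/22]
x' = x̄ + K·y = [15, -9]
P' = (I − K·H)·P̄ = [225/11 -148/11; -148/11 197/22]

x' = [15, -9]
P' = [225/11 -148/11; -148/11 197/22]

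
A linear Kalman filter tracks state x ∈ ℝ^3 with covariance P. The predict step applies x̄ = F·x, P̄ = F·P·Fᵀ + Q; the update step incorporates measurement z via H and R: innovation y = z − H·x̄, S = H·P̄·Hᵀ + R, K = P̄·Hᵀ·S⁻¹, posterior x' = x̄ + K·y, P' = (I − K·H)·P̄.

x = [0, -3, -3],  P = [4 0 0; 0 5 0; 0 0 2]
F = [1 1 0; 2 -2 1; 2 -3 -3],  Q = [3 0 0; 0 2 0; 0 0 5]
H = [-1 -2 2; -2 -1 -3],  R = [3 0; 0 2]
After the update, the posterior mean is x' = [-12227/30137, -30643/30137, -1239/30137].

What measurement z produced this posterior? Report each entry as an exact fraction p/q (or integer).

x̄ = F·x = [-3, 3, 18]
P̄ = F·P·Fᵀ + Q = [12 -2 -7; -2 40 40; -7 40 84]
S = H·P̄·Hᵀ + R = [211 -243; -243 994]
K = P̄·Hᵀ·S⁻¹ = [-22111/150685 -5557/150685; -7184/30137 -6486/30137; 26876/150685 -35573/150685]
x' − x̄ = [78184/30137, -121054/30137, -543705/30137] = K·y
y = (KᵀK)⁻¹·Kᵀ·(x' − x̄) = [-31, 53]
z = y + H·x̄ = [-31, 53] + [33, -51] = [2, 2]

z = [2, 2]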